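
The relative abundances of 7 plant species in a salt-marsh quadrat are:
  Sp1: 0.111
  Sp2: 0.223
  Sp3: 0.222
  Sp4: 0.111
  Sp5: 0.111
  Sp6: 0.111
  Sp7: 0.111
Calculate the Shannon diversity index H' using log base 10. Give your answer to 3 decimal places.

0.820

Each pᵢ log₁₀ pᵢ term (working shown to 5 dp, full precision carried): 0.111×(-0.95468)=-0.10597, 0.223×(-0.65170)=-0.14533, 0.222×(-0.65365)=-0.14511, 0.111×(-0.95468)=-0.10597, 0.111×(-0.95468)=-0.10597, 0.111×(-0.95468)=-0.10597, 0.111×(-0.95468)=-0.10597.
Sum = -0.82028, so H' = 0.820.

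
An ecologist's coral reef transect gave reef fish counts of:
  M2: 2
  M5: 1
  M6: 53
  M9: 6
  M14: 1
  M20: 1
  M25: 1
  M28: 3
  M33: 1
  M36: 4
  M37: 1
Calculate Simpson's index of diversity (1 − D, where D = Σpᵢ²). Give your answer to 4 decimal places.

Total N = 2+1+53+6+1+1+1+3+1+4+1 = 74, so the proportions are 0.027027, 0.013514, 0.716216, 0.081081, 0.013514, 0.013514, 0.013514, 0.040541, 0.013514, 0.054054, 0.013514 (working shown to 6 dp, full precision carried).
D = 0.027027² + 0.013514² + 0.716216² + 0.081081² + 0.013514² + 0.013514² + 0.013514² + 0.040541² + 0.013514² + 0.054054² + 0.013514² = 0.000730 + 0.000183 + 0.512966 + 0.006574 + 0.000183 + 0.000183 + 0.000183 + 0.001644 + 0.000183 + 0.002922 + 0.000183 = 0.525931.
So 1 − D = 0.474069, i.e. 0.4741 to 4 decimal places.

0.4741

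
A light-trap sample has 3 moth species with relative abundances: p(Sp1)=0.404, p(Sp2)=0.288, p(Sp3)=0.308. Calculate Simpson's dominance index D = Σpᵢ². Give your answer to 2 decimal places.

0.34

D = 0.404² + 0.288² + 0.308² = 0.1632 + 0.0829 + 0.0949 = 0.3410 (working shown to 4 dp, full precision carried).
To 2 decimal places, D = 0.34.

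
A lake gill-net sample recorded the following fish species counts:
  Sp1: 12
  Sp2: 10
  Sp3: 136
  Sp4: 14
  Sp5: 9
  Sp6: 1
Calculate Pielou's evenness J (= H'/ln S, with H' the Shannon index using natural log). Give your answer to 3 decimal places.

Total N = 12+10+136+14+9+1 = 182, so the proportions are 0.06593, 0.05495, 0.74725, 0.07692, 0.04945, 0.00549 (working shown to 5 dp, full precision carried).
H' = −Σ pᵢ ln pᵢ = −((-0.17928) + (-0.15942) + (-0.21771) + (-0.19730) + (-0.14869) + (-0.02859)) = 0.93100.
With S = 6 species, ln S = 1.79176, so J = 0.93100/1.79176 = 0.51960, i.e. 0.520 to 3 decimal places.

0.520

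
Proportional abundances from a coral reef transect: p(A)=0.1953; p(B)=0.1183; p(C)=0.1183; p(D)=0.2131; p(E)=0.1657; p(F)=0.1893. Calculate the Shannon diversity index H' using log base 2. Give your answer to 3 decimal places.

2.548

Each pᵢ log₂ pᵢ term (working shown to 5 dp, full precision carried): 0.1953×(-2.35624)=-0.46017, 0.1183×(-3.07948)=-0.36430, 0.1183×(-3.07948)=-0.36430, 0.2131×(-2.23040)=-0.47530, 0.1657×(-2.59335)=-0.42972, 0.1893×(-2.40125)=-0.45456.
Sum = -2.54835, so H' = 2.548.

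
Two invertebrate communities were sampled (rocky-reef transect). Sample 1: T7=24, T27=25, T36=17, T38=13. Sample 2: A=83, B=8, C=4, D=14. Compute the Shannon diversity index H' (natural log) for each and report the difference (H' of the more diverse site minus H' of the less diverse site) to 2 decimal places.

0.57

Sample 1: N=79, proportions 0.3038, 0.3165, 0.2152, 0.1646, giving H' = 1.3536 (working shown to 4 dp, full precision carried).
Sample 2: N=109, proportions 0.7615, 0.0734, 0.0367, 0.1284, giving H' = 0.7841.
Difference = |1.3536 − 0.7841| = 0.5695, i.e. 0.57 to 2 decimal places.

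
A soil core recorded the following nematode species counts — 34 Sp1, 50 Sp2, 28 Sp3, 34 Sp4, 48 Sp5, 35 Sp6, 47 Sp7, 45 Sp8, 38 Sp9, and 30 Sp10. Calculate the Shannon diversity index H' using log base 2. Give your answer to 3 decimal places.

3.295

Total N = 34+50+28+34+48+35+47+45+38+30 = 389, so the proportions are 0.0874, 0.12853, 0.07198, 0.0874, 0.12339, 0.08997, 0.12082, 0.11568, 0.09769, 0.07712 (working shown to 5 dp, full precision carried).
Each pᵢ log₂ pᵢ term: 0.0874×(-3.51616)=-0.30733, 0.12853×(-2.95977)=-0.38043, 0.07198×(-3.79627)=-0.27325, 0.0874×(-3.51616)=-0.30733, 0.12339×(-3.01866)=-0.37248, 0.08997×(-3.47434)=-0.31260, 0.12082×(-3.04904)=-0.36839, 0.11568×(-3.11177)=-0.35997, 0.09769×(-3.35570)=-0.32781, 0.07712×(-3.69674)=-0.28510.
Sum = -3.29469, so H' = 3.295.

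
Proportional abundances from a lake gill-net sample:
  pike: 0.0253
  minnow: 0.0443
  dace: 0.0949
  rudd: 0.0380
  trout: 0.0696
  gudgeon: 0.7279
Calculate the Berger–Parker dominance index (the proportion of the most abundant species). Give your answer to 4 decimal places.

The largest proportion is 0.7279, i.e. d = 0.7279 to 4 decimal places.

0.7279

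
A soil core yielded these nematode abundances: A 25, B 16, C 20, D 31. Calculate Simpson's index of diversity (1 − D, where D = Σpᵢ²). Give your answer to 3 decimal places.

Total N = 25+16+20+31 = 92, so the proportions are 0.27174, 0.17391, 0.21739, 0.33696 (working shown to 5 dp, full precision carried).
D = 0.27174² + 0.17391² + 0.21739² + 0.33696² = 0.07384 + 0.03025 + 0.04726 + 0.11354 = 0.26489.
So 1 − D = 0.73511, i.e. 0.735 to 3 decimal places.

0.735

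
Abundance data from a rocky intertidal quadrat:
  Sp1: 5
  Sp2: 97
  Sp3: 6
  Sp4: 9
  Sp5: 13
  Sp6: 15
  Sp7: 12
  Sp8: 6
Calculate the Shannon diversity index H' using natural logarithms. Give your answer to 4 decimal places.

Total N = 5+97+6+9+13+15+12+6 = 163, so the proportions are 0.030675, 0.595092, 0.03681, 0.055215, 0.079755, 0.092025, 0.07362, 0.03681 (working shown to 6 dp, full precision carried).
Each pᵢ ln pᵢ term: 0.030675×(-3.484312)=-0.106881, 0.595092×(-0.519039)=-0.308876, 0.03681×(-3.301991)=-0.121546, 0.055215×(-2.896526)=-0.159931, 0.079755×(-2.528801)=-0.201684, 0.092025×(-2.385700)=-0.219543, 0.07362×(-2.608844)=-0.192062, 0.03681×(-3.301991)=-0.121546.
Sum = -1.432068, so H' = 1.4321.

1.4321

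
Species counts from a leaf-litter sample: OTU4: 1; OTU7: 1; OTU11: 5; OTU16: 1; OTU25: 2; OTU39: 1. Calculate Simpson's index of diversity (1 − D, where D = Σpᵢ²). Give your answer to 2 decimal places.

Total N = 1+1+5+1+2+1 = 11, so the proportions are 0.0909, 0.0909, 0.4545, 0.0909, 0.1818, 0.0909 (working shown to 4 dp, full precision carried).
D = 0.0909² + 0.0909² + 0.4545² + 0.0909² + 0.1818² + 0.0909² = 0.0083 + 0.0083 + 0.2066 + 0.0083 + 0.0331 + 0.0083 = 0.2727.
So 1 − D = 0.7273, i.e. 0.73 to 2 decimal places.

0.73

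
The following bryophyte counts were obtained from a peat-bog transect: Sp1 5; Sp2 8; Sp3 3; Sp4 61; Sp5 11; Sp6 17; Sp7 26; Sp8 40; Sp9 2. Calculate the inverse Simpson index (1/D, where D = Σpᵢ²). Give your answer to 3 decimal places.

Total N = 5+8+3+61+11+17+26+40+2 = 173, so the proportions are 0.0289017, 0.0462428, 0.017341, 0.3526012, 0.0635838, 0.0982659, 0.150289, 0.2312139, 0.0115607 (working shown to 7 dp, full precision carried).
D = 0.0289017² + 0.0462428² + 0.017341² + 0.3526012² + 0.0635838² + 0.0982659² + 0.150289² + 0.2312139² + 0.0115607² = 0.0008353 + 0.0021384 + 0.0003007 + 0.1243276 + 0.0040429 + 0.0096562 + 0.0225868 + 0.0534599 + 0.0001336 = 0.2174814.
So 1/D = 4.59809, i.e. 4.598 to 3 decimal places.

4.598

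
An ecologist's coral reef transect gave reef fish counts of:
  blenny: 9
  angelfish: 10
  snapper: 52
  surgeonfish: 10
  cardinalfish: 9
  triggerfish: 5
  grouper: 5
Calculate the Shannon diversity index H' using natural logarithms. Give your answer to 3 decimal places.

1.534

Total N = 9+10+52+10+9+5+5 = 100, so the proportions are 0.09, 0.1, 0.52, 0.1, 0.09, 0.05, 0.05 (working shown to 5 dp, full precision carried).
Each pᵢ ln pᵢ term: 0.09×(-2.40795)=-0.21672, 0.1×(-2.30259)=-0.23026, 0.52×(-0.65393)=-0.34004, 0.1×(-2.30259)=-0.23026, 0.09×(-2.40795)=-0.21672, 0.05×(-2.99573)=-0.14979, 0.05×(-2.99573)=-0.14979.
Sum = -1.53356, so H' = 1.534.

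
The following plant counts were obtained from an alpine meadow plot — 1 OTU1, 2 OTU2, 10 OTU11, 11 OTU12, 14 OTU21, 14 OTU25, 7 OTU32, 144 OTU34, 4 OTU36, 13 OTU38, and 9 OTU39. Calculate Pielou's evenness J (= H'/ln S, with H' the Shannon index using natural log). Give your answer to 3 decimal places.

Total N = 1+2+10+11+14+14+7+144+4+13+9 = 229, so the proportions are 0.00437, 0.00873, 0.04367, 0.04803, 0.06114, 0.06114, 0.03057, 0.62882, 0.01747, 0.05677, 0.0393 (working shown to 5 dp, full precision carried).
H' = −Σ pᵢ ln pᵢ = −((-0.02373) + (-0.04140) + (-0.13673) + (-0.14583) + (-0.17085) + (-0.17085) + (-0.10661) + (-0.29172) + (-0.07070) + (-0.16286) + (-0.12720)) = 1.44847.
With S = 11 species, ln S = 2.39790, so J = 1.44847/2.39790 = 0.60406, i.e. 0.604 to 3 decimal places.

0.604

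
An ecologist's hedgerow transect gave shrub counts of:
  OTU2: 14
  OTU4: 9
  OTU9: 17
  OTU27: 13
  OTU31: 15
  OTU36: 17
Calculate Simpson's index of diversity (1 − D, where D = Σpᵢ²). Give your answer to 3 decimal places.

0.827

Total N = 14+9+17+13+15+17 = 85, so the proportions are 0.16471, 0.10588, 0.2, 0.15294, 0.17647, 0.2 (working shown to 5 dp, full precision carried).
D = 0.16471² + 0.10588² + 0.2² + 0.15294² + 0.17647² + 0.2² = 0.02713 + 0.01121 + 0.04000 + 0.02339 + 0.03114 + 0.04000 = 0.17287.
So 1 − D = 0.82713, i.e. 0.827 to 3 decimal places.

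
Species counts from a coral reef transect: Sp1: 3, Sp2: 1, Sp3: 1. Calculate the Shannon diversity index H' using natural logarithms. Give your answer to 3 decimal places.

0.950

Total N = 3+1+1 = 5, so the proportions are 0.6, 0.2, 0.2 (working shown to 5 dp, full precision carried).
Each pᵢ ln pᵢ term: 0.6×(-0.51083)=-0.30650, 0.2×(-1.60944)=-0.32189, 0.2×(-1.60944)=-0.32189.
Sum = -0.95027, so H' = 0.950.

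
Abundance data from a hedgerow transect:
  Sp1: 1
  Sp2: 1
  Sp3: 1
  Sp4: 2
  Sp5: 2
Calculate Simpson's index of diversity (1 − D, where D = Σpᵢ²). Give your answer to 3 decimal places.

0.776

Total N = 1+1+1+2+2 = 7, so the proportions are 0.14286, 0.14286, 0.14286, 0.28571, 0.28571 (working shown to 5 dp, full precision carried).
D = 0.14286² + 0.14286² + 0.14286² + 0.28571² + 0.28571² = 0.02041 + 0.02041 + 0.02041 + 0.08163 + 0.08163 = 0.22449.
So 1 − D = 0.77551, i.e. 0.776 to 3 decimal places.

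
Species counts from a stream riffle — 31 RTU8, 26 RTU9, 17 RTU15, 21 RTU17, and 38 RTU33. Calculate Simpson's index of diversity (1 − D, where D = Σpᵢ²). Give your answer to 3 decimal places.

Total N = 31+26+17+21+38 = 133, so the proportions are 0.23308, 0.19549, 0.12782, 0.15789, 0.28571 (working shown to 5 dp, full precision carried).
D = 0.23308² + 0.19549² + 0.12782² + 0.15789² + 0.28571² = 0.05433 + 0.03822 + 0.01634 + 0.02493 + 0.08163 = 0.21544.
So 1 − D = 0.78456, i.e. 0.785 to 3 decimal places.

0.785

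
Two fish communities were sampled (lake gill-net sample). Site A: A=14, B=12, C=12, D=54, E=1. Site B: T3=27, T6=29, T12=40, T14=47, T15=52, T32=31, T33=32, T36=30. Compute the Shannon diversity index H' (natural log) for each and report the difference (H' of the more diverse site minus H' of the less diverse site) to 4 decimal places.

Site A: N=93, proportions 0.150538, 0.129032, 0.129032, 0.580645, 0.010753, giving H' = 1.177872 (working shown to 6 dp, full precision carried).
Site B: N=288, proportions 0.09375, 0.100694, 0.138889, 0.163194, 0.180556, 0.107639, 0.111111, 0.104167, giving H' = 2.051818.
Difference = |1.177872 − 2.051818| = 0.873946, i.e. 0.8739 to 4 decimal places.

0.8739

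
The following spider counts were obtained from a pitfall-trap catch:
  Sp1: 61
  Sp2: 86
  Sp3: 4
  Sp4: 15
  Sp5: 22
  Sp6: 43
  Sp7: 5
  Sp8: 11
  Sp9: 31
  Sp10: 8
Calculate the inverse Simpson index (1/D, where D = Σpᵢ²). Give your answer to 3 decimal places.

Total N = 61+86+4+15+22+43+5+11+31+8 = 286, so the proportions are 0.2132867, 0.3006993, 0.013986, 0.0524476, 0.0769231, 0.1503497, 0.0174825, 0.0384615, 0.1083916, 0.027972 (working shown to 7 dp, full precision carried).
D = 0.2132867² + 0.3006993² + 0.013986² + 0.0524476² + 0.0769231² + 0.1503497² + 0.0174825² + 0.0384615² + 0.1083916² + 0.027972² = 0.0454912 + 0.0904201 + 0.0001956 + 0.0027507 + 0.0059172 + 0.0226050 + 0.0003056 + 0.0014793 + 0.0117487 + 0.0007824 = 0.1816959.
So 1/D = 5.50370, i.e. 5.504 to 3 decimal places.

5.504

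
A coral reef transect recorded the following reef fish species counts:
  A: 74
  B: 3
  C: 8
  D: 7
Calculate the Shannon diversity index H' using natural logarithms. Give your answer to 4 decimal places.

Total N = 74+3+8+7 = 92, so the proportions are 0.804348, 0.032609, 0.086957, 0.076087 (working shown to 6 dp, full precision carried).
Each pᵢ ln pᵢ term: 0.804348×(-0.217723)=-0.175125, 0.032609×(-3.423176)=-0.111625, 0.086957×(-2.442347)=-0.212378, 0.076087×(-2.575878)=-0.195991.
Sum = -0.695119, so H' = 0.6951.

0.6951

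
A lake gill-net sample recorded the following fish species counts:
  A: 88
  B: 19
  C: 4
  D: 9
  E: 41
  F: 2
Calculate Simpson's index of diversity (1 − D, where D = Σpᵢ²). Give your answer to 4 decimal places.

0.6279

Total N = 88+19+4+9+41+2 = 163, so the proportions are 0.539877, 0.116564, 0.02454, 0.055215, 0.251534, 0.01227 (working shown to 6 dp, full precision carried).
D = 0.539877² + 0.116564² + 0.02454² + 0.055215² + 0.251534² + 0.01227² = 0.291467 + 0.013587 + 0.000602 + 0.003049 + 0.063269 + 0.000151 = 0.372125.
So 1 − D = 0.627875, i.e. 0.6279 to 4 decimal places.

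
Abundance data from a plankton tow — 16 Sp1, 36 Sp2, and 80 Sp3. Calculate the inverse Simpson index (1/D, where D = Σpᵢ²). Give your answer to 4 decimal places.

Total N = 16+36+80 = 132, so the proportions are 0.1212121, 0.2727273, 0.6060606 (working shown to 7 dp, full precision carried).
D = 0.1212121² + 0.2727273² + 0.6060606² = 0.0146924 + 0.0743802 + 0.3673095 = 0.4563820.
So 1/D = 2.191147, i.e. 2.1911 to 4 decimal places.

2.1911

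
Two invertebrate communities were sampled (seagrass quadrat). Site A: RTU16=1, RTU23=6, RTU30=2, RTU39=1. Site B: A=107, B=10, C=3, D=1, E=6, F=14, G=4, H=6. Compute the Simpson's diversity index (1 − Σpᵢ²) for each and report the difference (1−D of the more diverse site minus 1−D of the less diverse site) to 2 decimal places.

Site A: N=10, proportions 0.1, 0.6, 0.2, 0.1, giving 1−D = 0.5800 (working shown to 4 dp, full precision carried).
Site B: N=151, proportions 0.7086, 0.0662, 0.0199, 0.0066, 0.0397, 0.0927, 0.0265, 0.0397, giving 1−D = 0.4806.
Difference = |0.5800 − 0.4806| = 0.0994, i.e. 0.10 to 2 decimal places.

0.10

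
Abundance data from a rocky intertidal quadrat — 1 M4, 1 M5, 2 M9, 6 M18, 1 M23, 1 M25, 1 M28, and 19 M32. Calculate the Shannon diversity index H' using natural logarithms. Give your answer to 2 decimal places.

Total N = 1+1+2+6+1+1+1+19 = 32, so the proportions are 0.0312, 0.0312, 0.0625, 0.1875, 0.0312, 0.0312, 0.0312, 0.5938 (working shown to 4 dp, full precision carried).
Each pᵢ ln pᵢ term: 0.0312×(-3.4657)=-0.1083, 0.0312×(-3.4657)=-0.1083, 0.0625×(-2.7726)=-0.1733, 0.1875×(-1.6740)=-0.3139, 0.0312×(-3.4657)=-0.1083, 0.0312×(-3.4657)=-0.1083, 0.0312×(-3.4657)=-0.1083, 0.5938×(-0.5213)=-0.3095.
Sum = -1.3382, so H' = 1.34.

1.34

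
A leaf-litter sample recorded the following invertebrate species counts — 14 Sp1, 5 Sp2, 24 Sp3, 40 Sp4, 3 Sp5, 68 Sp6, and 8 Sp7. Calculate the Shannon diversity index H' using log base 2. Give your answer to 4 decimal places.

2.2131

Total N = 14+5+24+40+3+68+8 = 162, so the proportions are 0.08642, 0.030864, 0.148148, 0.246914, 0.018519, 0.419753, 0.049383 (working shown to 6 dp, full precision carried).
Each pᵢ log₂ pᵢ term: 0.08642×(-3.532495)=-0.305277, 0.030864×(-5.017922)=-0.154874, 0.148148×(-2.754888)=-0.408131, 0.246914×(-2.017922)=-0.498252, 0.018519×(-5.754888)=-0.106572, 0.419753×(-1.252387)=-0.525693, 0.049383×(-4.339850)=-0.214314.
Sum = -2.213114, so H' = 2.2131.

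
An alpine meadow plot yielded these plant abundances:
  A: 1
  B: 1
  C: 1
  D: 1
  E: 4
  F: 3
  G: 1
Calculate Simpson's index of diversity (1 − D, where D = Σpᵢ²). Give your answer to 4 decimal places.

0.7917

Total N = 1+1+1+1+4+3+1 = 12, so the proportions are 0.083333, 0.083333, 0.083333, 0.083333, 0.333333, 0.25, 0.083333 (working shown to 6 dp, full precision carried).
D = 0.083333² + 0.083333² + 0.083333² + 0.083333² + 0.333333² + 0.25² + 0.083333² = 0.006944 + 0.006944 + 0.006944 + 0.006944 + 0.111111 + 0.062500 + 0.006944 = 0.208333.
So 1 − D = 0.791667, i.e. 0.7917 to 4 decimal places.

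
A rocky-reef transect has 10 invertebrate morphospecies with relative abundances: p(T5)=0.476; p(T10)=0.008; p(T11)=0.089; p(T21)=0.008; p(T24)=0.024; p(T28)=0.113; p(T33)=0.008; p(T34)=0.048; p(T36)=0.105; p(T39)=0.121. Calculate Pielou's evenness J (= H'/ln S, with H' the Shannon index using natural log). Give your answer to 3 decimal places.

0.720

H' = −Σ pᵢ ln pᵢ = −((-0.35335) + (-0.03863) + (-0.21530) + (-0.03863) + (-0.08951) + (-0.24638) + (-0.03863) + (-0.14575) + (-0.23665) + (-0.25555)) = 1.65838 (working shown to 5 dp, full precision carried).
With S = 10 species, ln S = 2.30259, so J = 1.65838/2.30259 = 0.72022, i.e. 0.720 to 3 decimal places.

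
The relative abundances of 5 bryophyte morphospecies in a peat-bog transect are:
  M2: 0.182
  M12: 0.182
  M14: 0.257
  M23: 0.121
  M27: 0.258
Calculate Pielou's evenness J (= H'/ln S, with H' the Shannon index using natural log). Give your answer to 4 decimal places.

0.9782

H' = −Σ pᵢ ln pᵢ = −((-0.310082) + (-0.310082) + (-0.349181) + (-0.255548) + (-0.349537)) = 1.574430 (working shown to 6 dp, full precision carried).
With S = 5 species, ln S = 1.609438, so J = 1.574430/1.609438 = 0.978248, i.e. 0.9782 to 4 decimal places.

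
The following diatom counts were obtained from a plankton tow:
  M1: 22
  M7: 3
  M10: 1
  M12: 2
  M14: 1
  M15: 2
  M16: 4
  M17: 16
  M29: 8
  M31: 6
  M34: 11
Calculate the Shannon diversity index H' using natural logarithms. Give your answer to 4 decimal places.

Total N = 22+3+1+2+1+2+4+16+8+6+11 = 76, so the proportions are 0.289474, 0.039474, 0.013158, 0.026316, 0.013158, 0.026316, 0.052632, 0.210526, 0.105263, 0.078947, 0.144737 (working shown to 6 dp, full precision carried).
Each pᵢ ln pᵢ term: 0.289474×(-1.239691)=-0.358858, 0.039474×(-3.232121)=-0.127584, 0.013158×(-4.330733)=-0.056983, 0.026316×(-3.637586)=-0.095726, 0.013158×(-4.330733)=-0.056983, 0.026316×(-3.637586)=-0.095726, 0.052632×(-2.944439)=-0.154970, 0.210526×(-1.558145)=-0.328030, 0.105263×(-2.251292)=-0.236978, 0.078947×(-2.538974)=-0.200445, 0.144737×(-1.932838)=-0.279753.
Sum = -1.992037, so H' = 1.9920.

1.9920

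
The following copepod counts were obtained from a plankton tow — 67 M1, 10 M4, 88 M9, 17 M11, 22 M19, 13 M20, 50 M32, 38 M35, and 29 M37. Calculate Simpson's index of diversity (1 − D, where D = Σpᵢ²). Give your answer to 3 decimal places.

0.838

Total N = 67+10+88+17+22+13+50+38+29 = 334, so the proportions are 0.2006, 0.02994, 0.26347, 0.0509, 0.06587, 0.03892, 0.1497, 0.11377, 0.08683 (working shown to 5 dp, full precision carried).
D = 0.2006² + 0.02994² + 0.26347² + 0.0509² + 0.06587² + 0.03892² + 0.1497² + 0.11377² + 0.08683² = 0.04024 + 0.00090 + 0.06942 + 0.00259 + 0.00434 + 0.00151 + 0.02241 + 0.01294 + 0.00754 = 0.16189.
So 1 − D = 0.83811, i.e. 0.838 to 3 decimal places.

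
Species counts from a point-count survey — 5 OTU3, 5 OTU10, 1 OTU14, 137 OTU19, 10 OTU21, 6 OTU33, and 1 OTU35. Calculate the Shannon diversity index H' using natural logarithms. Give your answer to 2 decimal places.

Total N = 5+5+1+137+10+6+1 = 165, so the proportions are 0.0303, 0.0303, 0.0061, 0.8303, 0.0606, 0.0364, 0.0061 (working shown to 4 dp, full precision carried).
Each pᵢ ln pᵢ term: 0.0303×(-3.4965)=-0.1060, 0.0303×(-3.4965)=-0.1060, 0.0061×(-5.1059)=-0.0309, 0.8303×(-0.1860)=-0.1544, 0.0606×(-2.8034)=-0.1699, 0.0364×(-3.3142)=-0.1205, 0.0061×(-5.1059)=-0.0309.
Sum = -0.7186, so H' = 0.72.

0.72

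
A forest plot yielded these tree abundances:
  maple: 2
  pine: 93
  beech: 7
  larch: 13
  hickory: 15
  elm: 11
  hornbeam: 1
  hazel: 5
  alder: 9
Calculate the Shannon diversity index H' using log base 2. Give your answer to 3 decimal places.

Total N = 2+93+7+13+15+11+1+5+9 = 156, so the proportions are 0.01282, 0.59615, 0.04487, 0.08333, 0.09615, 0.07051, 0.00641, 0.03205, 0.05769 (working shown to 5 dp, full precision carried).
Each pᵢ log₂ pᵢ term: 0.01282×(-6.28540)=-0.08058, 0.59615×(-0.74624)=-0.44488, 0.04487×(-4.47805)=-0.20094, 0.08333×(-3.58496)=-0.29875, 0.09615×(-3.37851)=-0.32486, 0.07051×(-3.82597)=-0.26978, 0.00641×(-7.28540)=-0.04670, 0.03205×(-4.96347)=-0.15909, 0.05769×(-4.11548)=-0.23743.
Sum = -2.06300, so H' = 2.063.

2.063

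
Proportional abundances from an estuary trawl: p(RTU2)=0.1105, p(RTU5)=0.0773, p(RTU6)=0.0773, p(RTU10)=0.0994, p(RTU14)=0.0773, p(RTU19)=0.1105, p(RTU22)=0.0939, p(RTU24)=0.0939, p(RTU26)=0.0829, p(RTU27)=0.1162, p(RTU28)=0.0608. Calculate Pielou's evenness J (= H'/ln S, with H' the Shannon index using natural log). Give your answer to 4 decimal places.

H' = −Σ pᵢ ln pᵢ = −((-0.243403) + (-0.197893) + (-0.197893) + (-0.229475) + (-0.197893) + (-0.243403) + (-0.222123) + (-0.222123) + (-0.206431) + (-0.250114) + (-0.170250)) = 2.380999 (working shown to 6 dp, full precision carried).
With S = 11 species, ln S = 2.397895, so J = 2.380999/2.397895 = 0.992954, i.e. 0.9930 to 4 decimal places.

0.9930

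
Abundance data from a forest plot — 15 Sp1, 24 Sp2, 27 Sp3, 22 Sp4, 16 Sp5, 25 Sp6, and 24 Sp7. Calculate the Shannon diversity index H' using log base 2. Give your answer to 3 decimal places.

2.779

Total N = 15+24+27+22+16+25+24 = 153, so the proportions are 0.09804, 0.15686, 0.17647, 0.14379, 0.10458, 0.1634, 0.15686 (working shown to 5 dp, full precision carried).
Each pᵢ log₂ pᵢ term: 0.09804×(-3.35050)=-0.32848, 0.15686×(-2.67243)=-0.41920, 0.17647×(-2.50250)=-0.44162, 0.14379×(-2.79796)=-0.40232, 0.10458×(-3.25739)=-0.34064, 0.1634×(-2.61353)=-0.42705, 0.15686×(-2.67243)=-0.41920.
Sum = -2.77852, so H' = 2.779.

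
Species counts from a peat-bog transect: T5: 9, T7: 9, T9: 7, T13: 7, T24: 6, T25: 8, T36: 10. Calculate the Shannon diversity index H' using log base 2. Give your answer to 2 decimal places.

2.79

Total N = 9+9+7+7+6+8+10 = 56, so the proportions are 0.1607, 0.1607, 0.125, 0.125, 0.1071, 0.1429, 0.1786 (working shown to 4 dp, full precision carried).
Each pᵢ log₂ pᵢ term: 0.1607×(-2.6374)=-0.4239, 0.1607×(-2.6374)=-0.4239, 0.125×(-3.0000)=-0.3750, 0.125×(-3.0000)=-0.3750, 0.1071×(-3.2224)=-0.3453, 0.1429×(-2.8074)=-0.4011, 0.1786×(-2.4854)=-0.4438.
Sum = -2.7879, so H' = 2.79.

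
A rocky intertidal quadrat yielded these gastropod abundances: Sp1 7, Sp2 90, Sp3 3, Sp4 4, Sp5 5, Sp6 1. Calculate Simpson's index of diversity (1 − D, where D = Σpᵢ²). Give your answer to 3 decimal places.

0.322

Total N = 7+90+3+4+5+1 = 110, so the proportions are 0.06364, 0.81818, 0.02727, 0.03636, 0.04545, 0.00909 (working shown to 5 dp, full precision carried).
D = 0.06364² + 0.81818² + 0.02727² + 0.03636² + 0.04545² + 0.00909² = 0.00405 + 0.66942 + 0.00074 + 0.00132 + 0.00207 + 0.00008 = 0.67769.
So 1 − D = 0.32231, i.e. 0.322 to 3 decimal places.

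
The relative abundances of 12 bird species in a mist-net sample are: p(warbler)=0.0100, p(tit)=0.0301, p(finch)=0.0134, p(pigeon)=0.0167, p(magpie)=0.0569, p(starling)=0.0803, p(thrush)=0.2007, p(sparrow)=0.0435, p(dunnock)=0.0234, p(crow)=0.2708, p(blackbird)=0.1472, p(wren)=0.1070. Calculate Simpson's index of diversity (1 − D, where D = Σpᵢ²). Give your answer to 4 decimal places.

D = 0.01² + 0.0301² + 0.0134² + 0.0167² + 0.0569² + 0.0803² + 0.2007² + 0.0435² + 0.0234² + 0.2708² + 0.1472² + 0.107² = 0.000100 + 0.000906 + 0.000180 + 0.000279 + 0.003238 + 0.006448 + 0.040280 + 0.001892 + 0.000548 + 0.073333 + 0.021668 + 0.011449 = 0.160320 (working shown to 6 dp, full precision carried).
So 1 − D = 0.839680, i.e. 0.8397 to 4 decimal places.

0.8397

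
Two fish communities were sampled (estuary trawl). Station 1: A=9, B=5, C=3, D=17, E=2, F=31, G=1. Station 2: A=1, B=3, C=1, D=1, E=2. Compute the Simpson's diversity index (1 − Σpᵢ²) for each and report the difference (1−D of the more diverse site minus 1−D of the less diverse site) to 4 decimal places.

Station 1: N=68, proportions 0.132353, 0.073529, 0.044118, 0.25, 0.029412, 0.455882, 0.014706, giving 1−D = 0.703720 (working shown to 6 dp, full precision carried).
Station 2: N=8, proportions 0.125, 0.375, 0.125, 0.125, 0.25, giving 1−D = 0.750000.
Difference = |0.703720 − 0.750000| = 0.046280, i.e. 0.0463 to 4 decimal places.

0.0463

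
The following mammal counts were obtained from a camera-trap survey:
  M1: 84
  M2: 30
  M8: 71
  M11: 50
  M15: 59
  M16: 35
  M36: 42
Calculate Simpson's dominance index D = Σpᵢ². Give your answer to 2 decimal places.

0.16

Total N = 84+30+71+50+59+35+42 = 371, so the proportions are 0.2264, 0.0809, 0.1914, 0.1348, 0.159, 0.0943, 0.1132 (working shown to 4 dp, full precision carried).
D = 0.2264² + 0.0809² + 0.1914² + 0.1348² + 0.159² + 0.0943² + 0.1132² = 0.0513 + 0.0065 + 0.0366 + 0.0182 + 0.0253 + 0.0089 + 0.0128 = 0.1596.
To 2 decimal places, D = 0.16.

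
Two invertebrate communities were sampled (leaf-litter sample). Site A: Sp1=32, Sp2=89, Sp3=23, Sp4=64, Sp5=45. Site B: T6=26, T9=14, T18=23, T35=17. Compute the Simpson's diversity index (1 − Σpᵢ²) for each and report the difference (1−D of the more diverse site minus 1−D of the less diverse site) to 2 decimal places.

0.02

Site A: N=253, proportions 0.12648, 0.35178, 0.09091, 0.25296, 0.17787, giving 1−D = 0.75636 (working shown to 5 dp, full precision carried).
Site B: N=80, proportions 0.325, 0.175, 0.2875, 0.2125, giving 1−D = 0.73594.
Difference = |0.75636 − 0.73594| = 0.02042, i.e. 0.02 to 2 decimal places.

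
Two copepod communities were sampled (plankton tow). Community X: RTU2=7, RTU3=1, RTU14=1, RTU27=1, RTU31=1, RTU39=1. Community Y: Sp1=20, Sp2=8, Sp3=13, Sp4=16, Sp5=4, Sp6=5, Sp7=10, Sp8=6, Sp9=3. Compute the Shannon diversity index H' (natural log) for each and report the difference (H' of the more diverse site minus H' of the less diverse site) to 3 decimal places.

Community X: N=12, proportions 0.58333, 0.08333, 0.08333, 0.08333, 0.08333, 0.08333, giving H' = 1.34979 (working shown to 5 dp, full precision carried).
Community Y: N=85, proportions 0.23529, 0.09412, 0.15294, 0.18824, 0.04706, 0.05882, 0.11765, 0.07059, 0.03529, giving H' = 2.03182.
Difference = |1.34979 − 2.03182| = 0.68203, i.e. 0.682 to 3 decimal places.

0.682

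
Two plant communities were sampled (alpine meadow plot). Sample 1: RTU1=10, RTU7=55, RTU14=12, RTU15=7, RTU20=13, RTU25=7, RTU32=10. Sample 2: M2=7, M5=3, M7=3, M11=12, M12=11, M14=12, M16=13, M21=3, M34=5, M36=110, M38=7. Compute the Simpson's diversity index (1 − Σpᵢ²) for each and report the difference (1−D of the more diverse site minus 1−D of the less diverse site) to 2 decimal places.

0.09

Sample 1: N=114, proportions 0.0877, 0.4825, 0.1053, 0.0614, 0.114, 0.0614, 0.0877, giving 1−D = 0.7202 (working shown to 4 dp, full precision carried).
Sample 2: N=186, proportions 0.0376, 0.0161, 0.0161, 0.0645, 0.0591, 0.0645, 0.0699, 0.0161, 0.0269, 0.5914, 0.0376, giving 1−D = 0.6292.
Difference = |0.7202 − 0.6292| = 0.0910, i.e. 0.09 to 2 decimal places.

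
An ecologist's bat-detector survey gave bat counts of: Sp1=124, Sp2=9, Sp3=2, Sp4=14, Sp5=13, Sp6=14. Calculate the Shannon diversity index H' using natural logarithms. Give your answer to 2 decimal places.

Total N = 124+9+2+14+13+14 = 176, so the proportions are 0.7045, 0.0511, 0.0114, 0.0795, 0.0739, 0.0795 (working shown to 4 dp, full precision carried).
Each pᵢ ln pᵢ term: 0.7045×(-0.3502)=-0.2467, 0.0511×(-2.9733)=-0.1520, 0.0114×(-4.4773)=-0.0509, 0.0795×(-2.5314)=-0.2014, 0.0739×(-2.6055)=-0.1925, 0.0795×(-2.5314)=-0.2014.
Sum = -1.0448, so H' = 1.04.

1.04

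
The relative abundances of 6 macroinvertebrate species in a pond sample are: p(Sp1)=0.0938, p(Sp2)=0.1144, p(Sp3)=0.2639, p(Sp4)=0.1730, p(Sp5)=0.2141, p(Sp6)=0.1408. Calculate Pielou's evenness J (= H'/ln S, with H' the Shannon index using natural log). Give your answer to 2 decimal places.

H' = −Σ pᵢ ln pᵢ = −((-0.2220) + (-0.2480) + (-0.3516) + (-0.3035) + (-0.3300) + (-0.2760)) = 1.7311 (working shown to 4 dp, full precision carried).
With S = 6 species, ln S = 1.7918, so J = 1.7311/1.7918 = 0.9662, i.e. 0.97 to 2 decimal places.

0.97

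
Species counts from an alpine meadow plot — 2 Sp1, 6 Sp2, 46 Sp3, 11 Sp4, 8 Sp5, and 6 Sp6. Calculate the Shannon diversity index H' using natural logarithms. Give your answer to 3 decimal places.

Total N = 2+6+46+11+8+6 = 79, so the proportions are 0.02532, 0.07595, 0.58228, 0.13924, 0.10127, 0.07595 (working shown to 5 dp, full precision carried).
Each pᵢ ln pᵢ term: 0.02532×(-3.67630)=-0.09307, 0.07595×(-2.57769)=-0.19577, 0.58228×(-0.54081)=-0.31490, 0.13924×(-1.97155)=-0.27452, 0.10127×(-2.29001)=-0.23190, 0.07595×(-2.57769)=-0.19577.
Sum = -1.30594, so H' = 1.306.

1.306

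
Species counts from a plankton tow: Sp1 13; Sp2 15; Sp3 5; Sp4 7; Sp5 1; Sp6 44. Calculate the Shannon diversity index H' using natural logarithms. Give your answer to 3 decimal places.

Total N = 13+15+5+7+1+44 = 85, so the proportions are 0.15294, 0.17647, 0.05882, 0.08235, 0.01176, 0.51765 (working shown to 5 dp, full precision carried).
Each pᵢ ln pᵢ term: 0.15294×(-1.87770)=-0.28718, 0.17647×(-1.73460)=-0.30611, 0.05882×(-2.83321)=-0.16666, 0.08235×(-2.49674)=-0.20561, 0.01176×(-4.44265)=-0.05227, 0.51765×(-0.65846)=-0.34085.
Sum = -1.35867, so H' = 1.359.

1.359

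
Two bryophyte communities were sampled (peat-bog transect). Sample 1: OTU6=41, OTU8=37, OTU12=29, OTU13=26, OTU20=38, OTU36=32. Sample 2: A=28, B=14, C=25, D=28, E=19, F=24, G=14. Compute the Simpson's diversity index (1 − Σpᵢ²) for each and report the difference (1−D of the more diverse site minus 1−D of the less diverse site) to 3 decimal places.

0.018

Sample 1: N=203, proportions 0.20197, 0.182266, 0.142857, 0.128079, 0.187192, 0.157635, giving 1−D = 0.829285 (working shown to 6 dp, full precision carried).
Sample 2: N=152, proportions 0.184211, 0.092105, 0.164474, 0.184211, 0.125, 0.157895, 0.092105, giving 1−D = 0.847559.
Difference = |0.829285 − 0.847559| = 0.018274, i.e. 0.018 to 3 decimal places.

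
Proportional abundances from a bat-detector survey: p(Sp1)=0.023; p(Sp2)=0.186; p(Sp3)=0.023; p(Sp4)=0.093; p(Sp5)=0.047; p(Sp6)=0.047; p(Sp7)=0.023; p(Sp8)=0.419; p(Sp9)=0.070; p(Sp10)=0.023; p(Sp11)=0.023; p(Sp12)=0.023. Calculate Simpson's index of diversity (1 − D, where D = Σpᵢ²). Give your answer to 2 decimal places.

0.77

D = 0.023² + 0.186² + 0.023² + 0.093² + 0.047² + 0.047² + 0.023² + 0.419² + 0.07² + 0.023² + 0.023² + 0.023² = 0.0005 + 0.0346 + 0.0005 + 0.0086 + 0.0022 + 0.0022 + 0.0005 + 0.1756 + 0.0049 + 0.0005 + 0.0005 + 0.0005 = 0.2313 (working shown to 4 dp, full precision carried).
So 1 − D = 0.7687, i.e. 0.77 to 2 decimal places.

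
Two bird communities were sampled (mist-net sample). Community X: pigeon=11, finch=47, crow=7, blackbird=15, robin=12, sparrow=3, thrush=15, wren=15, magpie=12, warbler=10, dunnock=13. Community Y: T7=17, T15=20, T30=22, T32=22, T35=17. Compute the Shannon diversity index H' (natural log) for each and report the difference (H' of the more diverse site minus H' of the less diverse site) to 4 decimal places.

Community X: N=160, proportions 0.06875, 0.29375, 0.04375, 0.09375, 0.075, 0.01875, 0.09375, 0.09375, 0.075, 0.0625, 0.08125, giving H' = 2.186916 (working shown to 6 dp, full precision carried).
Community Y: N=98, proportions 0.173469, 0.204082, 0.22449, 0.22449, 0.173469, giving H' = 1.602827.
Difference = |2.186916 − 1.602827| = 0.584089, i.e. 0.5841 to 4 decimal places.

0.5841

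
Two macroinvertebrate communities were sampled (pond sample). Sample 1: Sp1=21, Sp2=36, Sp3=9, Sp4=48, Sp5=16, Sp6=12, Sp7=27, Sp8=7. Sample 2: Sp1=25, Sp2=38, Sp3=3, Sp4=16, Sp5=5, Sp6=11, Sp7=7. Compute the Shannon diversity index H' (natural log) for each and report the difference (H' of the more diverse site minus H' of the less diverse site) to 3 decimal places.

Sample 1: N=176, proportions 0.11932, 0.20455, 0.05114, 0.27273, 0.09091, 0.06818, 0.15341, 0.03977, giving H' = 1.90160 (working shown to 5 dp, full precision carried).
Sample 2: N=105, proportions 0.2381, 0.3619, 0.02857, 0.15238, 0.04762, 0.10476, 0.06667, giving H' = 1.65965.
Difference = |1.90160 − 1.65965| = 0.24195, i.e. 0.242 to 3 decimal places.

0.242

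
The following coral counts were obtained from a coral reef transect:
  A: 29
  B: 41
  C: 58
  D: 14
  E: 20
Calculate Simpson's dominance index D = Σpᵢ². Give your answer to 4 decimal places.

Total N = 29+41+58+14+20 = 162, so the proportions are 0.179012, 0.253086, 0.358025, 0.08642, 0.123457 (working shown to 6 dp, full precision carried).
D = 0.179012² + 0.253086² + 0.358025² + 0.08642² + 0.123457² = 0.032045 + 0.064053 + 0.128182 + 0.007468 + 0.015242 = 0.246990.
To 4 decimal places, D = 0.2470.

0.2470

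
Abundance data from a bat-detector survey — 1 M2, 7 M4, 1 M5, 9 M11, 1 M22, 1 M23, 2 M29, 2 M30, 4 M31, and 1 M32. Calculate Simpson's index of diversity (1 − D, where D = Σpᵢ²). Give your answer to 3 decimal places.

Total N = 1+7+1+9+1+1+2+2+4+1 = 29, so the proportions are 0.03448, 0.24138, 0.03448, 0.31034, 0.03448, 0.03448, 0.06897, 0.06897, 0.13793, 0.03448 (working shown to 5 dp, full precision carried).
D = 0.03448² + 0.24138² + 0.03448² + 0.31034² + 0.03448² + 0.03448² + 0.06897² + 0.06897² + 0.13793² + 0.03448² = 0.00119 + 0.05826 + 0.00119 + 0.09631 + 0.00119 + 0.00119 + 0.00476 + 0.00476 + 0.01902 + 0.00119 = 0.18906.
So 1 − D = 0.81094, i.e. 0.811 to 3 decimal places.

0.811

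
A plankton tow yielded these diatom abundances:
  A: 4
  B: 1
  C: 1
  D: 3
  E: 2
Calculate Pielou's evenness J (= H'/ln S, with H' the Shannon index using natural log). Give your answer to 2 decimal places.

Total N = 4+1+1+3+2 = 11, so the proportions are 0.3636, 0.0909, 0.0909, 0.2727, 0.1818 (working shown to 4 dp, full precision carried).
H' = −Σ pᵢ ln pᵢ = −((-0.3679) + (-0.2180) + (-0.2180) + (-0.3543) + (-0.3100)) = 1.4681.
With S = 5 species, ln S = 1.6094, so J = 1.4681/1.6094 = 0.9122, i.e. 0.91 to 2 decimal places.

0.91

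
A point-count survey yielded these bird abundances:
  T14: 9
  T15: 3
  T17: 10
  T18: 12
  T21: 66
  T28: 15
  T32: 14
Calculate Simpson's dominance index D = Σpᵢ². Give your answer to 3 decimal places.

Total N = 9+3+10+12+66+15+14 = 129, so the proportions are 0.06977, 0.02326, 0.07752, 0.09302, 0.51163, 0.11628, 0.10853 (working shown to 5 dp, full precision carried).
D = 0.06977² + 0.02326² + 0.07752² + 0.09302² + 0.51163² + 0.11628² + 0.10853² = 0.00487 + 0.00054 + 0.00601 + 0.00865 + 0.26176 + 0.01352 + 0.01178 = 0.30713.
To 3 decimal places, D = 0.307.

0.307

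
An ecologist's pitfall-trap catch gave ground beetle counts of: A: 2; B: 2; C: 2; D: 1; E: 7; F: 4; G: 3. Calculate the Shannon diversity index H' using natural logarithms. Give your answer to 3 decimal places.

Total N = 2+2+2+1+7+4+3 = 21, so the proportions are 0.09524, 0.09524, 0.09524, 0.04762, 0.33333, 0.19048, 0.14286 (working shown to 5 dp, full precision carried).
Each pᵢ ln pᵢ term: 0.09524×(-2.35138)=-0.22394, 0.09524×(-2.35138)=-0.22394, 0.09524×(-2.35138)=-0.22394, 0.04762×(-3.04452)=-0.14498, 0.33333×(-1.09861)=-0.36620, 0.19048×(-1.65823)=-0.31585, 0.14286×(-1.94591)=-0.27799.
Sum = -1.77684, so H' = 1.777.

1.777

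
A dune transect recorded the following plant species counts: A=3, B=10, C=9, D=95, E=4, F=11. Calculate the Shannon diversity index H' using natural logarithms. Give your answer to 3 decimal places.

1.014

Total N = 3+10+9+95+4+11 = 132, so the proportions are 0.02273, 0.07576, 0.06818, 0.7197, 0.0303, 0.08333 (working shown to 5 dp, full precision carried).
Each pᵢ ln pᵢ term: 0.02273×(-3.78419)=-0.08600, 0.07576×(-2.58022)=-0.19547, 0.06818×(-2.68558)=-0.18311, 0.7197×(-0.32893)=-0.23673, 0.0303×(-3.49651)=-0.10595, 0.08333×(-2.48491)=-0.20708.
Sum = -1.01434, so H' = 1.014.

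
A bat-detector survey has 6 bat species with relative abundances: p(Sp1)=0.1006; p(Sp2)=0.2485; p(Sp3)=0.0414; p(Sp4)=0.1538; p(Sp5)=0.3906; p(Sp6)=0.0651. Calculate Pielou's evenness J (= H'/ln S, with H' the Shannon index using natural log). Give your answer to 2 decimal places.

H' = −Σ pᵢ ln pᵢ = −((-0.2310) + (-0.3460) + (-0.1318) + (-0.2879) + (-0.3672) + (-0.1778)) = 1.5418 (working shown to 4 dp, full precision carried).
With S = 6 species, ln S = 1.7918, so J = 1.5418/1.7918 = 0.8605, i.e. 0.86 to 2 decimal places.

0.86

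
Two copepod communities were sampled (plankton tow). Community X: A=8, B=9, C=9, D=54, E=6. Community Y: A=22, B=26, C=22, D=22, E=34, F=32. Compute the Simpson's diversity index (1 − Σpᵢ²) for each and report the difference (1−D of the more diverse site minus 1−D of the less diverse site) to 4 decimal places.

Community X: N=86, proportions 0.0930233, 0.1046512, 0.1046512, 0.627907, 0.0697674, giving 1−D = 0.5703083 (working shown to 7 dp, full precision carried).
Community Y: N=158, proportions 0.1392405, 0.164557, 0.1392405, 0.1392405, 0.2151899, 0.2025316, giving 1−D = 0.8274315.
Difference = |0.5703083 − 0.8274315| = 0.2571232, i.e. 0.2571 to 4 decimal places.

0.2571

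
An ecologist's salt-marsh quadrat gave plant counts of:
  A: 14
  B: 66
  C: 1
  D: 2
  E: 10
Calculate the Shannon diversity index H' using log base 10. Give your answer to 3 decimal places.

Total N = 14+66+1+2+10 = 93, so the proportions are 0.15054, 0.70968, 0.01075, 0.02151, 0.10753 (working shown to 5 dp, full precision carried).
Each pᵢ log₁₀ pᵢ term: 0.15054×(-0.82235)=-0.12380, 0.70968×(-0.14894)=-0.10570, 0.01075×(-1.96848)=-0.02117, 0.02151×(-1.66745)=-0.03586, 0.10753×(-0.96848)=-0.10414.
Sum = -0.39066, so H' = 0.391.

0.391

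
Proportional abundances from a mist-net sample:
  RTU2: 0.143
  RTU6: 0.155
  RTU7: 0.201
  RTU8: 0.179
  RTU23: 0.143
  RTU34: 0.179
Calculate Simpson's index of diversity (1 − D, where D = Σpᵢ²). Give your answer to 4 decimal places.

D = 0.143² + 0.155² + 0.201² + 0.179² + 0.143² + 0.179² = 0.020449 + 0.024025 + 0.040401 + 0.032041 + 0.020449 + 0.032041 = 0.169406 (working shown to 6 dp, full precision carried).
So 1 − D = 0.830594, i.e. 0.8306 to 4 decimal places.

0.8306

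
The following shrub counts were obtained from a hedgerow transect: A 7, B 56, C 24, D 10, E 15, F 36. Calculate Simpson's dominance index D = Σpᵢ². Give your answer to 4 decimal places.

Total N = 7+56+24+10+15+36 = 148, so the proportions are 0.047297, 0.378378, 0.162162, 0.067568, 0.101351, 0.243243 (working shown to 6 dp, full precision carried).
D = 0.047297² + 0.378378² + 0.162162² + 0.067568² + 0.101351² + 0.243243² = 0.002237 + 0.143170 + 0.026297 + 0.004565 + 0.010272 + 0.059167 = 0.245709.
To 4 decimal places, D = 0.2457.

0.2457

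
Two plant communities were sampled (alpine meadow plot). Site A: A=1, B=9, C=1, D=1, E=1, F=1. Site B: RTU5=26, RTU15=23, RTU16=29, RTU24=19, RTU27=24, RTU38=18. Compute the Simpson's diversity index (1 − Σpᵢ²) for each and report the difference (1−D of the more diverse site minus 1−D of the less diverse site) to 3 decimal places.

0.268

Site A: N=14, proportions 0.071429, 0.642857, 0.071429, 0.071429, 0.071429, 0.071429, giving 1−D = 0.561224 (working shown to 6 dp, full precision carried).
Site B: N=139, proportions 0.18705, 0.165468, 0.208633, 0.136691, 0.172662, 0.129496, giving 1−D = 0.828839.
Difference = |0.561224 − 0.828839| = 0.267615, i.e. 0.268 to 3 decimal places.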